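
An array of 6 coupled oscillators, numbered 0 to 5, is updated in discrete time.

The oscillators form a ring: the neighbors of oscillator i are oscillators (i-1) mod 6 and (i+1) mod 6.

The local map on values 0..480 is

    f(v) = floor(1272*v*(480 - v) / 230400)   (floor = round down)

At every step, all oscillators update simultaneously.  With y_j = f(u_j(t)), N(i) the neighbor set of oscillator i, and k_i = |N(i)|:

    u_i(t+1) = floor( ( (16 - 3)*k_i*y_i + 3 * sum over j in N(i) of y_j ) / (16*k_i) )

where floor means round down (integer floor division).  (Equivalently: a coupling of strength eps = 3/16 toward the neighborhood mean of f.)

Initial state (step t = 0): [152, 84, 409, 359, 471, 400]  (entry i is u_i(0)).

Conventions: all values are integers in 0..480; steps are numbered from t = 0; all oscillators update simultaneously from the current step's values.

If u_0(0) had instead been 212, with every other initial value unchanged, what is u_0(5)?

Simulating step by step:
t=0: [212, 84, 409, 359, 471, 400]
t=1: [287, 193, 169, 211, 57, 174]
t=2: [303, 303, 293, 293, 164, 279]
t=3: [297, 296, 301, 300, 289, 305]
t=4: [299, 299, 297, 298, 302, 295]
t=5: [298, 298, 299, 298, 296, 300]

Answer: u_0(5) = 298
Key observation: This trace re-runs the system from the modified initial state.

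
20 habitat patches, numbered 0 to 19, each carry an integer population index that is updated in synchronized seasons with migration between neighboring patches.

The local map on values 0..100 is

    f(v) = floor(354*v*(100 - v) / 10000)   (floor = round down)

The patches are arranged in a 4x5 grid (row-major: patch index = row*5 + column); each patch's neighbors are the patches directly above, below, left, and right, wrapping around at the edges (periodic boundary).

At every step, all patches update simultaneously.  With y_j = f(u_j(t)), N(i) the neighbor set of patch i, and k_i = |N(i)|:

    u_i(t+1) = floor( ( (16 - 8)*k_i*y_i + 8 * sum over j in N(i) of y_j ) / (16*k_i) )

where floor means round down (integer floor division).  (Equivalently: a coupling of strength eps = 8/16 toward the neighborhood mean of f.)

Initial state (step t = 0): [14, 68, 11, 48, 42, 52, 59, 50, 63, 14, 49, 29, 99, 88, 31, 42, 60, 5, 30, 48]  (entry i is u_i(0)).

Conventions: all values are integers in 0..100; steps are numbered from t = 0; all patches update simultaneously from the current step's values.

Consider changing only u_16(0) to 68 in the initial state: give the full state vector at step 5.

Answer: [77, 69, 61, 68, 77, 81, 77, 66, 64, 73, 83, 77, 63, 62, 76, 82, 71, 61, 68, 80]
Key observation: This trace re-runs the system from the modified initial state.

Derivation:
t=0: [14, 68, 11, 48, 42, 52, 59, 50, 63, 14, 49, 29, 99, 88, 31, 42, 68, 5, 30, 48]
t=1: [63, 68, 50, 78, 75, 76, 83, 69, 72, 62, 84, 67, 28, 47, 69, 79, 69, 31, 65, 84]
t=2: [74, 75, 79, 68, 67, 64, 61, 72, 73, 76, 57, 69, 75, 81, 70, 60, 73, 76, 73, 58]
t=3: [72, 67, 63, 72, 75, 78, 78, 70, 67, 69, 82, 75, 66, 61, 73, 80, 70, 64, 69, 81]
t=4: [68, 74, 79, 73, 66, 62, 64, 74, 77, 71, 57, 66, 77, 79, 67, 59, 72, 79, 73, 60]
t=5: [77, 69, 61, 68, 77, 81, 77, 66, 64, 73, 83, 77, 63, 62, 76, 82, 71, 61, 68, 80]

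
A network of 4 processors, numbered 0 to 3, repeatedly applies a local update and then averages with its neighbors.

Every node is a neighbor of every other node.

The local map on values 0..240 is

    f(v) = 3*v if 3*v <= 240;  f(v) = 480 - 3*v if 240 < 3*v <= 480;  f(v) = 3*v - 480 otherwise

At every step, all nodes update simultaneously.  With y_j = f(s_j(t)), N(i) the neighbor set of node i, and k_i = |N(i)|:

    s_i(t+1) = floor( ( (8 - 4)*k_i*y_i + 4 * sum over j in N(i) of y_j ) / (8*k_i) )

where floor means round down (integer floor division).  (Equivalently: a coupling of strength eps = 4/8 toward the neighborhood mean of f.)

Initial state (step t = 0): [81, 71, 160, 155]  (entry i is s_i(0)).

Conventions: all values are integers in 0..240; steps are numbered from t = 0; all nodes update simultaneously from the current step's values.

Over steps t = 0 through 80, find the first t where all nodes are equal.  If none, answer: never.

Answer: never
Key observation: The state at step 27 reappears at step 29 — the system is in a cycle of period 2 from step 27 on.  No step 0..29 is synchronized, and the cycle repeats forever, so no step up to 80 (or ever) has all nodes equal.

Derivation:
t=0: [81, 71, 160, 155]  (not all equal)
t=1: [156, 148, 77, 82]  (not all equal)
t=2: [89, 97, 162, 163]  (not all equal)
t=3: [140, 132, 71, 72]  (not all equal)
t=4: [115, 123, 166, 167]  (not all equal)
t=5: [92, 84, 53, 54]  (not all equal)
t=6: [193, 201, 178, 179]  (not all equal)
t=7: [88, 96, 73, 74]  (not all equal)
t=8: [213, 205, 214, 215]  (not all equal)
t=9: [156, 148, 157, 158]  (not all equal)
t=10: [14, 22, 13, 12]  (not all equal)
t=11: [44, 52, 43, 42]  (not all equal)
t=12: [134, 142, 133, 132]  (not all equal)
t=13: [75, 67, 76, 77]  (not all equal)
t=14: [222, 214, 223, 224]  (not all equal)
t=15: [183, 175, 184, 185]  (not all equal)
t=16: [66, 58, 67, 68]  (not all equal)
t=17: [195, 187, 196, 197]  (not all equal)
t=18: [102, 94, 103, 104]  (not all equal)
t=19: [176, 184, 175, 174]  (not all equal)
t=20: [50, 58, 49, 48]  (not all equal)
t=21: [152, 160, 151, 150]  (not all equal)
t=22: [21, 13, 22, 23]  (not all equal)
t=23: [60, 52, 61, 62]  (not all equal)
t=24: [177, 169, 178, 179]  (not all equal)
t=25: [48, 40, 49, 50]  (not all equal)
t=26: [141, 133, 142, 143]  (not all equal)
t=27: [59, 67, 58, 57]  (not all equal)
t=28: [179, 187, 178, 177]  (not all equal)
t=29: [59, 67, 58, 57]  (not all equal)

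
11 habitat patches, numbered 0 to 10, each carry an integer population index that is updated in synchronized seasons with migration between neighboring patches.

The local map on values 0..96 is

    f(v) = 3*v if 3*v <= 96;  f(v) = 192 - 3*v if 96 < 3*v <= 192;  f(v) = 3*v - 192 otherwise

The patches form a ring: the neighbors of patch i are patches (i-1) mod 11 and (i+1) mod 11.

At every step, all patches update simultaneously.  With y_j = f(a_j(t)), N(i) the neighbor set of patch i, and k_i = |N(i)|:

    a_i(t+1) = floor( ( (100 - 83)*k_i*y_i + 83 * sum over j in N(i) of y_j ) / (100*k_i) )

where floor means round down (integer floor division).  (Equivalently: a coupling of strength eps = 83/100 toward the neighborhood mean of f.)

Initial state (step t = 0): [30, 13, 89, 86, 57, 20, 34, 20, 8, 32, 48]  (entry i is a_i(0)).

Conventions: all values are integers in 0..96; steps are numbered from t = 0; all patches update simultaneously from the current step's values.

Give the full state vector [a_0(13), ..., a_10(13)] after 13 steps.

Answer: [80, 65, 71, 74, 66, 73, 65, 64, 70, 80, 70]

Derivation:
t=0: [30, 13, 89, 86, 57, 20, 34, 20, 8, 32, 48]
t=1: [51, 75, 56, 51, 55, 56, 65, 57, 68, 46, 85]
t=2: [46, 31, 33, 27, 30, 16, 19, 9, 33, 40, 49]
t=3: [66, 76, 88, 89, 68, 69, 40, 66, 56, 69, 59]
t=4: [22, 38, 58, 47, 39, 37, 20, 40, 12, 18, 11]
t=5: [57, 48, 56, 47, 67, 69, 73, 52, 58, 37, 55]
t=6: [34, 26, 45, 22, 28, 17, 25, 24, 51, 32, 46]
t=7: [70, 74, 69, 69, 62, 74, 63, 59, 76, 54, 86]
t=8: [42, 18, 21, 11, 19, 8, 19, 18, 24, 47, 31]
t=9: [72, 62, 46, 55, 33, 51, 42, 62, 55, 77, 64]
t=10: [6, 33, 22, 65, 43, 72, 29, 39, 23, 17, 26]
t=11: [74, 50, 51, 54, 21, 66, 55, 77, 64, 69, 41]
t=12: [51, 35, 36, 47, 25, 38, 23, 17, 22, 31, 30]
t=13: [80, 65, 71, 74, 66, 73, 65, 64, 70, 80, 70]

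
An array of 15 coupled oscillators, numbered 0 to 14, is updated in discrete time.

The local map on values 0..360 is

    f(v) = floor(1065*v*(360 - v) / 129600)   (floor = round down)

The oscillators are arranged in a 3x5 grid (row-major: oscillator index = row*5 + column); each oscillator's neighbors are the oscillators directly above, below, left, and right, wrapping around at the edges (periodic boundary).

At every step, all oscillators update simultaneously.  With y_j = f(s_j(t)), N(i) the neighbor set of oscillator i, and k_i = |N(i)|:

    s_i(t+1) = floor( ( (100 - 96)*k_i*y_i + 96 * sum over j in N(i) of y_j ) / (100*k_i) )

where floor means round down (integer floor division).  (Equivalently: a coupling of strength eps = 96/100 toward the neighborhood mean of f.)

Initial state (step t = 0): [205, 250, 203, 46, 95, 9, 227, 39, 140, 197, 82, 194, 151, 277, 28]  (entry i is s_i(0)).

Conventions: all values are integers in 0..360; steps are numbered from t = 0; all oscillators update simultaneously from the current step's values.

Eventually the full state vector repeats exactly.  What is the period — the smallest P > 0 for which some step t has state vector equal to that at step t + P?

Answer: 2
Key observation: The state at step 18, [244, 244, 244, 244, 244, 244, 244, 244, 244, 244, 244, 244, 244, 244, 244], reappears at step 20 — and no state repeats earlier — so the cycle the system enters has period 2.

Derivation:
t=0: [205, 250, 203, 46, 95, 9, 227, 39, 140, 197, 82, 194, 151, 277, 28]
t=1: [164, 257, 179, 222, 180, 231, 157, 249, 171, 144, 157, 231, 205, 176, 205]
t=2: [247, 257, 240, 265, 258, 259, 234, 261, 250, 258, 253, 249, 251, 259, 261]
t=3: [217, 232, 215, 222, 215, 226, 218, 230, 212, 216, 220, 226, 222, 216, 216]
t=4: [250, 252, 248, 255, 254, 254, 246, 254, 251, 254, 251, 250, 251, 253, 254]
t=5: [222, 226, 222, 223, 221, 224, 222, 226, 221, 221, 223, 225, 224, 222, 221]
t=6: [250, 250, 249, 251, 251, 251, 248, 250, 250, 251, 250, 249, 249, 251, 251]
t=7: [224, 226, 225, 224, 224, 225, 225, 226, 224, 224, 225, 226, 225, 224, 224]
t=8: [249, 248, 248, 249, 250, 249, 248, 249, 249, 249, 249, 248, 248, 249, 249]
t=9: [226, 227, 227, 226, 226, 227, 227, 227, 227, 226, 227, 227, 227, 227, 226]
t=10: [248, 248, 248, 248, 248, 248, 248, 248, 248, 248, 248, 248, 248, 248, 248]
t=11: [228, 228, 228, 228, 228, 228, 228, 228, 228, 228, 228, 228, 228, 228, 228]
t=12: [247, 247, 247, 247, 247, 247, 247, 247, 247, 247, 247, 247, 247, 247, 247]
t=13: [229, 229, 229, 229, 229, 229, 229, 229, 229, 229, 229, 229, 229, 229, 229]
t=14: [246, 246, 246, 246, 246, 246, 246, 246, 246, 246, 246, 246, 246, 246, 246]
t=15: [230, 230, 230, 230, 230, 230, 230, 230, 230, 230, 230, 230, 230, 230, 230]
t=16: [245, 245, 245, 245, 245, 245, 245, 245, 245, 245, 245, 245, 245, 245, 245]
t=17: [231, 231, 231, 231, 231, 231, 231, 231, 231, 231, 231, 231, 231, 231, 231]
t=18: [244, 244, 244, 244, 244, 244, 244, 244, 244, 244, 244, 244, 244, 244, 244]
t=19: [232, 232, 232, 232, 232, 232, 232, 232, 232, 232, 232, 232, 232, 232, 232]
t=20: [244, 244, 244, 244, 244, 244, 244, 244, 244, 244, 244, 244, 244, 244, 244]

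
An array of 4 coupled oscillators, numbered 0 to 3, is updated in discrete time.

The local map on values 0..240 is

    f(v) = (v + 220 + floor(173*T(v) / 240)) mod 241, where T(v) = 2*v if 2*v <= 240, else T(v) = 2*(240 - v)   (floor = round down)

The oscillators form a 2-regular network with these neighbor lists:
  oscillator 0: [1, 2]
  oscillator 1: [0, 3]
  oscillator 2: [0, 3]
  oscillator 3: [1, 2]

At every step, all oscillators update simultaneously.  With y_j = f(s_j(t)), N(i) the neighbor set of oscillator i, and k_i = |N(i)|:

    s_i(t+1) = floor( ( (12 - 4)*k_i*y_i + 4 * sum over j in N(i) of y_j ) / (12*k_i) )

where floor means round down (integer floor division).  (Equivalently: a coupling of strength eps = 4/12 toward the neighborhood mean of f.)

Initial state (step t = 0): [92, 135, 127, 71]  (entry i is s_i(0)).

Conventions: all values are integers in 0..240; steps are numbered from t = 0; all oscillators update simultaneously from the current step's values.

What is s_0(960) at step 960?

Answer: s_0(960) = 225
Key observation: The state at step 22, [225, 225, 225, 225], reappears at step 23: the system is in a cycle of period 1 from step 22 on.  Therefore the state at step 960 equals the state at step 22 + ((960 - 22) mod 1) = 22, which is [225, 225, 225, 225].

Derivation:
t=0: [92, 135, 127, 71]
t=1: [143, 75, 77, 109]
t=2: [68, 112, 115, 57]
t=3: [101, 51, 55, 83]
t=4: [186, 136, 143, 156]
t=5: [7, 18, 16, 17]
t=6: [164, 57, 54, 20]
t=7: [45, 85, 79, 56]
t=8: [118, 157, 147, 136]
t=9: [22, 17, 20, 20]
t=10: [29, 23, 27, 25]
t=11: [45, 38, 44, 39]
t=12: [84, 74, 84, 75]
t=13: [179, 163, 180, 165]
t=14: [5, 10, 5, 10]
t=15: [193, 41, 193, 41]
t=16: [212, 105, 212, 105]
t=17: [231, 234, 231, 234]
t=18: [221, 221, 221, 221]
t=19: [227, 227, 227, 227]
t=20: [224, 224, 224, 224]
t=21: [226, 226, 226, 226]
t=22: [225, 225, 225, 225]
t=23: [225, 225, 225, 225]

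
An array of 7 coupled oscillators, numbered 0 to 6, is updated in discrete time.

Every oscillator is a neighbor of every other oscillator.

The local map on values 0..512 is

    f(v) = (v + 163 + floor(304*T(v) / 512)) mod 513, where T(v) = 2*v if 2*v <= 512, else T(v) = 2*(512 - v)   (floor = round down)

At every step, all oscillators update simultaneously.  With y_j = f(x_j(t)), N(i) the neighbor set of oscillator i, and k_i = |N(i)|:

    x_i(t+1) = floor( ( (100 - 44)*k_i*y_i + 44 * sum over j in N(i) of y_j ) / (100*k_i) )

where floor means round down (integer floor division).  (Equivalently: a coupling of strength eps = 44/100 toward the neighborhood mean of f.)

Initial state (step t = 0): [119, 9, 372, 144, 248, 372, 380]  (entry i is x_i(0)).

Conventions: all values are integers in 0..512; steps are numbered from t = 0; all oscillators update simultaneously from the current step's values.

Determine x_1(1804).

Answer: x_1(1804) = 194
Key observation: The state at step 13, [197, 197, 197, 197, 197, 197, 197], reappears at step 19: the system is in a cycle of period 6 from step 13 on.  Therefore the state at step 1804 equals the state at step 13 + ((1804 - 13) mod 6) = 16, which is [194, 194, 194, 194, 194, 194, 194].

Derivation:
t=0: [119, 9, 372, 144, 248, 372, 380]
t=1: [340, 223, 226, 367, 228, 226, 225]
t=2: [174, 147, 150, 172, 152, 150, 149]
t=3: [198, 419, 422, 196, 424, 422, 421]
t=4: [117, 164, 163, 115, 163, 163, 164]
t=5: [266, 67, 66, 264, 66, 66, 67]
t=6: [244, 293, 292, 244, 292, 292, 293]
t=7: [190, 200, 200, 190, 200, 200, 200]
t=8: [73, 83, 83, 73, 83, 83, 83]
t=9: [330, 340, 340, 330, 340, 340, 340]
t=10: [195, 194, 194, 195, 194, 194, 194]
t=11: [75, 74, 74, 75, 74, 74, 74]
t=12: [325, 324, 324, 325, 324, 324, 324]
t=13: [197, 197, 197, 197, 197, 197, 197]
t=14: [80, 80, 80, 80, 80, 80, 80]
t=15: [338, 338, 338, 338, 338, 338, 338]
t=16: [194, 194, 194, 194, 194, 194, 194]
t=17: [74, 74, 74, 74, 74, 74, 74]
t=18: [324, 324, 324, 324, 324, 324, 324]
t=19: [197, 197, 197, 197, 197, 197, 197]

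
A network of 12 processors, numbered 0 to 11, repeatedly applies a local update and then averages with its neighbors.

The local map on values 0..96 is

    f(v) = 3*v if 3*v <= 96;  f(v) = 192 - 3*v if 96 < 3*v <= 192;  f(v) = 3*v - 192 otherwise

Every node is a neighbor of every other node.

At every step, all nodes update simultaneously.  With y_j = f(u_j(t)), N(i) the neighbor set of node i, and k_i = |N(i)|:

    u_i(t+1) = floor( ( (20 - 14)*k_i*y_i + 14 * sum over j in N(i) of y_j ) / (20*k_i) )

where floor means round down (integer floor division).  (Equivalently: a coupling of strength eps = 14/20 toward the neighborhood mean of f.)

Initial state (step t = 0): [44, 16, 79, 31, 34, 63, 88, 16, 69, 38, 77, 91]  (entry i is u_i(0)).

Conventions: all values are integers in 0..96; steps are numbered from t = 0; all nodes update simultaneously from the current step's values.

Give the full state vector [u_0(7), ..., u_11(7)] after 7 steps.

Answer: [5, 6, 6, 4, 4, 6, 5, 6, 6, 5, 6, 5]

Derivation:
t=0: [44, 16, 79, 31, 34, 63, 88, 16, 69, 38, 77, 91]
t=1: [56, 54, 53, 64, 64, 43, 59, 54, 46, 61, 51, 61]
t=2: [25, 26, 27, 19, 19, 34, 23, 26, 32, 21, 28, 21]
t=3: [74, 75, 75, 70, 70, 77, 73, 75, 79, 71, 76, 71]
t=4: [29, 30, 30, 26, 26, 31, 28, 30, 33, 27, 31, 27]
t=5: [86, 87, 87, 84, 84, 88, 85, 87, 88, 85, 88, 85]
t=6: [66, 67, 67, 64, 64, 67, 65, 67, 67, 65, 67, 65]
t=7: [5, 6, 6, 4, 4, 6, 5, 6, 6, 5, 6, 5]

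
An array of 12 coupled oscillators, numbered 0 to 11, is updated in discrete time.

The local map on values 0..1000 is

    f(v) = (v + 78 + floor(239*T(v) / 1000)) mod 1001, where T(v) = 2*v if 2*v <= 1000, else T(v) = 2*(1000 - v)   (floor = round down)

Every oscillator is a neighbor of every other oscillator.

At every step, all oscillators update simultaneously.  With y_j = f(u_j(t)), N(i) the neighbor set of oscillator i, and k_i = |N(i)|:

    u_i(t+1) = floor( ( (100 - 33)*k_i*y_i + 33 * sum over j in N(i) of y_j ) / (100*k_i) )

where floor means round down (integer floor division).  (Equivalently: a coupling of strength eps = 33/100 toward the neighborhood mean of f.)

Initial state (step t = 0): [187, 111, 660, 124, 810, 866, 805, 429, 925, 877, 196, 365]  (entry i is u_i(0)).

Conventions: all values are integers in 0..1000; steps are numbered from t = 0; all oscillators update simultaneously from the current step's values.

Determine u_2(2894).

Simulating step by step:
t=0: [187, 111, 660, 124, 810, 866, 805, 429, 925, 877, 196, 365]
t=1: [390, 318, 739, 330, 789, 168, 788, 619, 187, 171, 398, 558]
t=2: [659, 592, 843, 602, 860, 449, 860, 803, 467, 452, 667, 783]
t=3: [837, 815, 899, 818, 263, 736, 263, 886, 753, 739, 840, 878]
t=4: [867, 860, 248, 861, 531, 834, 531, 243, 840, 835, 869, 241]
t=5: [183, 181, 463, 181, 712, 813, 712, 459, 815, 813, 184, 457]
t=6: [476, 474, 741, 474, 846, 880, 846, 737, 881, 880, 476, 735]
t=7: [739, 737, 842, 737, 877, 248, 877, 840, 248, 248, 739, 840]
t=8: [845, 844, 879, 844, 250, 527, 250, 879, 527, 527, 845, 879]
t=9: [860, 859, 230, 859, 508, 754, 508, 230, 754, 754, 860, 230]
t=10: [174, 174, 439, 174, 698, 779, 698, 439, 779, 779, 174, 439]
t=11: [461, 461, 711, 461, 836, 863, 836, 711, 863, 863, 461, 711]
t=12: [720, 720, 827, 720, 869, 237, 869, 827, 237, 237, 720, 827]
t=13: [835, 835, 871, 835, 244, 513, 244, 871, 513, 513, 835, 871]
t=14: [854, 854, 225, 854, 500, 746, 500, 225, 746, 746, 854, 225]
t=15: [170, 170, 433, 170, 693, 775, 693, 433, 775, 775, 170, 433]
t=16: [455, 455, 704, 455, 832, 859, 832, 704, 859, 859, 455, 704]
t=17: [712, 712, 823, 712, 866, 234, 866, 823, 234, 234, 712, 823]
t=18: [831, 831, 868, 831, 242, 509, 242, 868, 509, 509, 831, 868]
t=19: [852, 852, 224, 852, 497, 744, 497, 224, 744, 744, 852, 224]
t=20: [930, 930, 552, 930, 810, 894, 810, 552, 894, 894, 930, 552]
t=21: [166, 166, 681, 166, 767, 154, 767, 681, 154, 154, 166, 681]
t=22: [412, 412, 788, 412, 817, 400, 817, 788, 400, 400, 412, 788]
t=23: [727, 727, 907, 727, 916, 716, 916, 907, 716, 716, 727, 907]
t=24: [798, 798, 218, 798, 221, 794, 221, 218, 794, 794, 798, 218]
t=25: [886, 886, 520, 886, 522, 884, 522, 520, 884, 884, 886, 520]
t=26: [138, 138, 656, 138, 657, 137, 657, 656, 137, 137, 138, 656]
t=27: [373, 373, 768, 373, 768, 372, 768, 768, 372, 372, 373, 768]
t=28: [677, 677, 887, 677, 887, 676, 887, 887, 676, 676, 677, 887]
t=29: [775, 775, 205, 775, 205, 774, 205, 205, 774, 774, 775, 205]
t=30: [873, 873, 501, 873, 501, 873, 501, 501, 873, 873, 873, 501]
t=31: [131, 131, 647, 131, 647, 131, 647, 647, 131, 131, 131, 647]
t=32: [364, 364, 762, 364, 762, 364, 762, 762, 364, 364, 364, 762]
t=33: [665, 665, 882, 665, 882, 665, 882, 882, 665, 665, 665, 882]
t=34: [769, 769, 201, 769, 201, 769, 201, 201, 769, 769, 769, 201]
t=35: [869, 869, 497, 869, 497, 869, 497, 497, 869, 869, 869, 497]
t=36: [128, 128, 643, 128, 643, 128, 643, 643, 128, 128, 128, 643]
t=37: [360, 360, 759, 360, 759, 360, 759, 759, 360, 360, 360, 759]
t=38: [661, 661, 880, 661, 880, 661, 880, 880, 661, 661, 661, 880]
t=39: [767, 767, 200, 767, 200, 767, 200, 200, 767, 767, 767, 200]
t=40: [868, 868, 495, 868, 495, 868, 495, 495, 868, 868, 868, 495]
t=41: [128, 128, 640, 128, 640, 128, 640, 640, 128, 128, 128, 640]
t=42: [360, 360, 759, 360, 759, 360, 759, 759, 360, 360, 360, 759]

Answer: u_2(2894) = 200
Key observation: The state at step 37, [360, 360, 759, 360, 759, 360, 759, 759, 360, 360, 360, 759], reappears at step 42: the system is in a cycle of period 5 from step 37 on.  Therefore the state at step 2894 equals the state at step 37 + ((2894 - 37) mod 5) = 39, which is [767, 767, 200, 767, 200, 767, 200, 200, 767, 767, 767, 200].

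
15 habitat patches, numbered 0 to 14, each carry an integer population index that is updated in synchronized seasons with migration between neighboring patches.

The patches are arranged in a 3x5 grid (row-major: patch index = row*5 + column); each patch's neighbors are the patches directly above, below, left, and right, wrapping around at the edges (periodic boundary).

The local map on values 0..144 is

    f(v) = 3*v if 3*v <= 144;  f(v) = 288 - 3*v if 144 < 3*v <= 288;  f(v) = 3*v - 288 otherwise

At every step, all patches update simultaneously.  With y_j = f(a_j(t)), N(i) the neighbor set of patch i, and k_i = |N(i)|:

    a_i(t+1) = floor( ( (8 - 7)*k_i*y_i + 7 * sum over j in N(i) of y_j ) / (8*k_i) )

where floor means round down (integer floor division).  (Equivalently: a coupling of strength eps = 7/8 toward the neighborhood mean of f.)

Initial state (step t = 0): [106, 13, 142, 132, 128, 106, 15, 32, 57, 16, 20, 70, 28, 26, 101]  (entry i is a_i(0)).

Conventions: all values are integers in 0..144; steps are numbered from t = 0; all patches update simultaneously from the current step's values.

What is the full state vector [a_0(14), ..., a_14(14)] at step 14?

Answer: [74, 91, 49, 45, 87, 82, 83, 49, 48, 78, 82, 83, 49, 47, 78]

Derivation:
t=0: [106, 13, 142, 132, 128, 106, 15, 32, 57, 16, 20, 70, 28, 26, 101]
t=1: [52, 68, 88, 107, 55, 43, 58, 96, 86, 62, 40, 59, 95, 80, 63]
t=2: [116, 93, 29, 53, 95, 118, 85, 37, 43, 96, 118, 84, 40, 42, 98]
t=3: [39, 48, 91, 91, 43, 43, 52, 94, 96, 44, 45, 54, 93, 99, 43]
t=4: [132, 103, 39, 35, 102, 129, 105, 34, 35, 101, 126, 107, 35, 34, 104]
t=5: [63, 64, 87, 87, 57, 64, 59, 90, 84, 55, 69, 57, 90, 86, 52]
t=6: [97, 89, 38, 49, 97, 102, 85, 44, 47, 98, 107, 81, 44, 50, 93]
t=7: [16, 45, 107, 104, 35, 18, 51, 108, 108, 38, 20, 53, 110, 109, 40]
t=8: [83, 92, 55, 49, 80, 84, 94, 58, 51, 83, 84, 97, 57, 53, 84]
t=9: [33, 38, 99, 112, 61, 30, 36, 97, 109, 60, 29, 37, 95, 109, 59]
t=10: [99, 85, 37, 48, 93, 99, 83, 35, 48, 88, 100, 82, 35, 48, 88]
t=11: [14, 48, 98, 107, 45, 19, 46, 100, 109, 43, 19, 46, 101, 109, 44]
t=12: [91, 88, 45, 52, 90, 87, 94, 44, 51, 95, 87, 94, 44, 52, 95]
t=13: [22, 38, 108, 108, 35, 14, 42, 105, 104, 40, 14, 42, 105, 104, 39]
t=14: [74, 91, 49, 45, 87, 82, 83, 49, 48, 78, 82, 83, 49, 47, 78]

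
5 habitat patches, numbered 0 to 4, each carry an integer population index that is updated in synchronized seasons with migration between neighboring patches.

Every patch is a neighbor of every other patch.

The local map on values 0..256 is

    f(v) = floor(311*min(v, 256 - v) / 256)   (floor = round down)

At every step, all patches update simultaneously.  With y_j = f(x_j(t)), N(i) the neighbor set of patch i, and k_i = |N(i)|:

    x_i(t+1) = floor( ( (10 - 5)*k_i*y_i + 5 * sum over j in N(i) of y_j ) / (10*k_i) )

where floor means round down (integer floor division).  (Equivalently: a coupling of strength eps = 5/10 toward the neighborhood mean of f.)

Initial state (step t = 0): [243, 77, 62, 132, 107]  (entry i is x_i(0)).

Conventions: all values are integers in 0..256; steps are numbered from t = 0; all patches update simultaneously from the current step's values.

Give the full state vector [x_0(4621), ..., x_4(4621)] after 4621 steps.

Answer: [123, 123, 123, 123, 123]
Key observation: The state at step 8, [154, 154, 154, 154, 154], reappears at step 12: the system is in a cycle of period 4 from step 8 on.  Therefore the state at step 4621 equals the state at step 8 + ((4621 - 8) mod 4) = 9, which is [123, 123, 123, 123, 123].

Derivation:
t=0: [243, 77, 62, 132, 107]
t=1: [63, 92, 85, 114, 106]
t=2: [98, 111, 108, 121, 117]
t=3: [128, 134, 133, 138, 137]
t=4: [150, 147, 148, 146, 146]
t=5: [130, 131, 131, 132, 132]
t=6: [151, 151, 151, 150, 150]
t=7: [127, 127, 127, 127, 127]
t=8: [154, 154, 154, 154, 154]
t=9: [123, 123, 123, 123, 123]
t=10: [149, 149, 149, 149, 149]
t=11: [129, 129, 129, 129, 129]
t=12: [154, 154, 154, 154, 154]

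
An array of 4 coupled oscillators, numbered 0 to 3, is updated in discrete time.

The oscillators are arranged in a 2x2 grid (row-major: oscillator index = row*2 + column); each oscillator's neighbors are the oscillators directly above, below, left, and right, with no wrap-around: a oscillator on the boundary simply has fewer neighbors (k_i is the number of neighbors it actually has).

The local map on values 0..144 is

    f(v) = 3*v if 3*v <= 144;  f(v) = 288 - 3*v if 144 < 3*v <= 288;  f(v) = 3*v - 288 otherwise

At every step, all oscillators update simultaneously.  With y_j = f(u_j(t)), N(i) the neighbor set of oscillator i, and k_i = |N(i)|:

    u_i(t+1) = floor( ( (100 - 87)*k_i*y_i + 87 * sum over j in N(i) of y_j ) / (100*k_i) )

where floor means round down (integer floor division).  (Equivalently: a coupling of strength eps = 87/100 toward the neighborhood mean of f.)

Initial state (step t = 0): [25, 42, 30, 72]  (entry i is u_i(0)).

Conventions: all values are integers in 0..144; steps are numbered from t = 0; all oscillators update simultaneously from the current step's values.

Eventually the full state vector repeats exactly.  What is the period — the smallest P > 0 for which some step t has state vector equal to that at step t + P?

Simulating step by step:
t=0: [25, 42, 30, 72]
t=1: [103, 80, 75, 103]
t=2: [51, 24, 26, 51]
t=3: [82, 126, 127, 82]
t=4: [85, 48, 48, 85]
t=5: [129, 47, 47, 129]
t=6: [135, 104, 104, 135]
t=7: [36, 104, 104, 36]
t=8: [34, 97, 97, 34]
t=9: [15, 89, 89, 15]
t=10: [24, 41, 41, 24]
t=11: [116, 78, 78, 116]
t=12: [54, 59, 59, 54]
t=13: [112, 124, 124, 112]
t=14: [79, 52, 52, 79]
t=15: [121, 61, 61, 121]
t=16: [101, 78, 78, 101]
t=17: [48, 20, 20, 48]
t=18: [70, 133, 133, 70]
t=19: [106, 82, 82, 106]
t=20: [40, 31, 31, 40]
t=21: [96, 116, 116, 96]
t=22: [52, 7, 7, 52]
t=23: [35, 117, 117, 35]
t=24: [68, 99, 99, 68]
t=25: [18, 74, 74, 18]
t=26: [64, 55, 55, 64]
t=27: [119, 99, 99, 119]
t=28: [16, 61, 61, 16]
t=29: [97, 55, 55, 97]
t=30: [107, 18, 18, 107]
t=31: [51, 35, 35, 51]
t=32: [108, 131, 131, 108]
t=33: [96, 44, 44, 96]
t=34: [114, 17, 17, 114]
t=35: [51, 53, 53, 51]
t=36: [129, 134, 134, 129]
t=37: [112, 100, 100, 112]
t=38: [16, 43, 43, 16]
t=39: [118, 58, 58, 118]
t=40: [107, 72, 72, 107]
t=41: [66, 38, 38, 66]
t=42: [110, 93, 93, 110]
t=43: [13, 37, 37, 13]
t=44: [101, 48, 48, 101]
t=45: [127, 31, 31, 127]
t=46: [93, 93, 93, 93]
t=47: [9, 9, 9, 9]
t=48: [27, 27, 27, 27]
t=49: [81, 81, 81, 81]
t=50: [45, 45, 45, 45]
t=51: [135, 135, 135, 135]
t=52: [117, 117, 117, 117]
t=53: [63, 63, 63, 63]
t=54: [99, 99, 99, 99]
t=55: [9, 9, 9, 9]

Answer: 8
Key observation: The state at step 47, [9, 9, 9, 9], reappears at step 55 — and no state repeats earlier — so the cycle the system enters has period 8.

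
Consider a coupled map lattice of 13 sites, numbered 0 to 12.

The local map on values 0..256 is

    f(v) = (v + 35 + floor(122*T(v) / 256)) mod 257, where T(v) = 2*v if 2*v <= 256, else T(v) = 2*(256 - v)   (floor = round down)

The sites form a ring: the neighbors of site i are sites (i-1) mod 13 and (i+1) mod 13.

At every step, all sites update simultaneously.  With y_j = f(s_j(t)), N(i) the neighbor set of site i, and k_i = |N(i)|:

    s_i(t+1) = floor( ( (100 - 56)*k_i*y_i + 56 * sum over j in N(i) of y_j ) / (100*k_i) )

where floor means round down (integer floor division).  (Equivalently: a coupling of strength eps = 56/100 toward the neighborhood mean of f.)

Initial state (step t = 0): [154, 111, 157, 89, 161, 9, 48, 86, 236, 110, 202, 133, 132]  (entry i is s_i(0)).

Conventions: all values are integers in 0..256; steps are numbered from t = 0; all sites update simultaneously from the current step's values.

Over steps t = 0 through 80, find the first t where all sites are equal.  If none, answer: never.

Answer: 20
Key observation: Synchronization is absorbing here: once all sites are equal they stay equal, and step 20 is the first all-equal step.

Derivation:
t=0: [154, 111, 157, 89, 161, 9, 48, 86, 236, 110, 202, 133, 132]  (not all equal)
t=1: [90, 126, 141, 107, 85, 66, 127, 133, 140, 127, 91, 28, 28]  (not all equal)
t=2: [124, 77, 87, 171, 202, 135, 64, 27, 27, 78, 125, 123, 122]  (not all equal)
t=3: [65, 144, 149, 79, 29, 65, 102, 107, 115, 112, 67, 18, 17]  (not all equal)
t=4: [97, 65, 73, 116, 138, 161, 216, 173, 139, 158, 163, 96, 94]  (not all equal)
t=5: [204, 183, 124, 59, 21, 29, 30, 30, 28, 28, 83, 166, 220]  (not all equal)
t=6: [31, 27, 59, 92, 100, 87, 92, 91, 90, 119, 119, 76, 30]  (not all equal)
t=7: [92, 106, 150, 200, 218, 214, 210, 212, 154, 66, 58, 109, 118]  (not all equal)
t=8: [164, 174, 89, 30, 31, 31, 31, 30, 67, 121, 179, 152, 132]  (not all equal)
t=9: [29, 79, 125, 125, 94, 95, 94, 113, 102, 60, 25, 29, 28]  (not all equal)
t=10: [117, 114, 68, 76, 163, 218, 228, 238, 216, 155, 104, 88, 90]  (not all equal)
t=11: [61, 48, 124, 135, 72, 31, 32, 32, 31, 88, 170, 216, 151]  (not all equal)
t=12: [111, 105, 52, 66, 111, 117, 96, 96, 126, 125, 79, 30, 64]  (not all equal)
t=13: [222, 213, 172, 180, 157, 135, 161, 166, 78, 69, 115, 138, 166]  (not all equal)
t=14: [30, 31, 30, 29, 29, 28, 28, 73, 137, 127, 56, 21, 29]  (not all equal)
t=15: [93, 93, 93, 91, 90, 89, 113, 110, 69, 59, 91, 99, 87]  (not all equal)
t=16: [212, 216, 214, 212, 210, 221, 240, 228, 186, 172, 199, 216, 214]  (not all equal)
t=17: [31, 31, 31, 31, 31, 32, 32, 31, 30, 30, 31, 31, 31]  (not all equal)
t=18: [95, 95, 95, 95, 95, 96, 96, 95, 93, 93, 94, 95, 95]  (not all equal)
t=19: [220, 220, 220, 220, 220, 221, 221, 219, 217, 216, 218, 219, 220]  (not all equal)
t=20: [32, 32, 32, 32, 32, 32, 32, 32, 32, 32, 32, 32, 32]  (all equal)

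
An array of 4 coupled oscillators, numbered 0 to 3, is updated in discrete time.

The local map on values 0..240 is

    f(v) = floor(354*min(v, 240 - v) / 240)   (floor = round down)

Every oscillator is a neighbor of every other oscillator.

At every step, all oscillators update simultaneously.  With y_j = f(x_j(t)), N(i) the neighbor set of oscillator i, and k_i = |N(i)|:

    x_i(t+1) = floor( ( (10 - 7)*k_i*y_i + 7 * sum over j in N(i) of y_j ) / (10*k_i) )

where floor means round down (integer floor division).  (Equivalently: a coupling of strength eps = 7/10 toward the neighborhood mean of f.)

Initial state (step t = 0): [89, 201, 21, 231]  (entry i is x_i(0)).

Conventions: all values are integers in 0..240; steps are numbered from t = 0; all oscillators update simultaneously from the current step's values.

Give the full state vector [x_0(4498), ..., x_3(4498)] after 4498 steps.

Simulating step by step:
t=0: [89, 201, 21, 231]
t=1: [62, 57, 55, 54]
t=2: [84, 83, 83, 83]
t=3: [122, 122, 122, 122]
t=4: [174, 174, 174, 174]
t=5: [97, 97, 97, 97]
t=6: [143, 143, 143, 143]
t=7: [143, 143, 143, 143]

Answer: [143, 143, 143, 143]
Key observation: The state at step 6, [143, 143, 143, 143], reappears at step 7: the system is in a cycle of period 1 from step 6 on.  Therefore the state at step 4498 equals the state at step 6 + ((4498 - 6) mod 1) = 6, which is [143, 143, 143, 143].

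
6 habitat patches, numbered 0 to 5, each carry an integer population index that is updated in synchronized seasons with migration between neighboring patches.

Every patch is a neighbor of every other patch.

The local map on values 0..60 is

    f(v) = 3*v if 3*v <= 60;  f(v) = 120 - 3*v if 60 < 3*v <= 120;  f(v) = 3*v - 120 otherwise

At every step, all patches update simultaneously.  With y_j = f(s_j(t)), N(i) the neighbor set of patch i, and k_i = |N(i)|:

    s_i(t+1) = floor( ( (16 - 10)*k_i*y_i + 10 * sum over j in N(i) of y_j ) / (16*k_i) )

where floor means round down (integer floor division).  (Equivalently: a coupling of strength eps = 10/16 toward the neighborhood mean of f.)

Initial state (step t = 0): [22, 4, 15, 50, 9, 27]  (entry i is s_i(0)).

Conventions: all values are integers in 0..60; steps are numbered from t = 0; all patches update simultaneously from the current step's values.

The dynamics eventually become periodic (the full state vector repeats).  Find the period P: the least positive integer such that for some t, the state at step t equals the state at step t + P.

Simulating step by step:
t=0: [22, 4, 15, 50, 9, 27]
t=1: [39, 28, 37, 33, 32, 35]
t=2: [14, 22, 15, 18, 19, 17]
t=3: [48, 51, 49, 51, 52, 50]
t=4: [28, 31, 29, 31, 31, 30]
t=5: [31, 29, 30, 29, 29, 30]
t=6: [30, 31, 30, 31, 31, 30]
t=7: [28, 28, 28, 28, 28, 28]
t=8: [36, 36, 36, 36, 36, 36]
t=9: [12, 12, 12, 12, 12, 12]
t=10: [36, 36, 36, 36, 36, 36]

Answer: 2
Key observation: The state at step 8, [36, 36, 36, 36, 36, 36], reappears at step 10 — and no state repeats earlier — so the cycle the system enters has period 2.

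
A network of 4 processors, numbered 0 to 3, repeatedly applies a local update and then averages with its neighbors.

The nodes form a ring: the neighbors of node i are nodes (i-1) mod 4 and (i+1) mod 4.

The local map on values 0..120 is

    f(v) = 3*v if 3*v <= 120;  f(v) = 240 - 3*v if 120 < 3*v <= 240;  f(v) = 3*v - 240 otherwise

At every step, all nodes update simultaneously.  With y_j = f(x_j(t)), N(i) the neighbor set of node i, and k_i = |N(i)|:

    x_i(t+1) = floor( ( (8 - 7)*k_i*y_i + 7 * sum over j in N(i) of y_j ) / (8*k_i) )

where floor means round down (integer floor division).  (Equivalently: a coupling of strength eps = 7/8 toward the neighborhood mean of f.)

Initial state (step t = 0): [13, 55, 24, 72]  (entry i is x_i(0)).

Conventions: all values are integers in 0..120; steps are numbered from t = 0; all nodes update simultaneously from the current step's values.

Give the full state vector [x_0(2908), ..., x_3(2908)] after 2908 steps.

Simulating step by step:
t=0: [13, 55, 24, 72]
t=1: [48, 57, 52, 51]
t=2: [80, 87, 78, 89]
t=3: [21, 5, 21, 6]
t=4: [22, 57, 22, 57]
t=5: [68, 66, 68, 66]
t=6: [41, 36, 41, 36]
t=7: [109, 115, 109, 115]
t=8: [102, 89, 102, 89]
t=9: [31, 61, 31, 61]
t=10: [61, 88, 61, 88]
t=11: [28, 52, 28, 52]
t=12: [84, 84, 84, 84]
t=13: [12, 12, 12, 12]
t=14: [36, 36, 36, 36]
t=15: [108, 108, 108, 108]
t=16: [84, 84, 84, 84]

Answer: [84, 84, 84, 84]
Key observation: The state at step 12, [84, 84, 84, 84], reappears at step 16: the system is in a cycle of period 4 from step 12 on.  Therefore the state at step 2908 equals the state at step 12 + ((2908 - 12) mod 4) = 12, which is [84, 84, 84, 84].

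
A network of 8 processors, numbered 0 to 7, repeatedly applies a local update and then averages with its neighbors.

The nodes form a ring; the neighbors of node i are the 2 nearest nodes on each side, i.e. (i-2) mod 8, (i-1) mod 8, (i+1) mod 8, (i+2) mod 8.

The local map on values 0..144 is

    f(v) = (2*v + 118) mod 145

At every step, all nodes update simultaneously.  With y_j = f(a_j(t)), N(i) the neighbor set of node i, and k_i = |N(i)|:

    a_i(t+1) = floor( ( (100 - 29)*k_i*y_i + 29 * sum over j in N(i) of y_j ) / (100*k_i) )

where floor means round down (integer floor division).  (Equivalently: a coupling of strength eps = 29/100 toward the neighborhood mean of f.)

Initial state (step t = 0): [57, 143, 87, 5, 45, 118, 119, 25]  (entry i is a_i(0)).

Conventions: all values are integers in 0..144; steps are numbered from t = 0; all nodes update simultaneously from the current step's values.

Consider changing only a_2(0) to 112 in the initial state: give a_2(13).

Answer: a_2(13) = 103
Key observation: This trace re-runs the system from the modified initial state.

Derivation:
t=0: [57, 143, 112, 5, 45, 118, 119, 25]
t=1: [80, 101, 65, 112, 67, 65, 64, 40]
t=2: [115, 46, 96, 61, 101, 95, 100, 64]
t=3: [56, 66, 32, 77, 32, 31, 34, 83]
t=4: [83, 102, 51, 105, 43, 49, 50, 117]
t=5: [116, 45, 72, 44, 60, 67, 75, 66]
t=6: [72, 69, 103, 70, 95, 103, 113, 100]
t=7: [99, 99, 50, 94, 29, 39, 52, 42]
t=8: [35, 30, 59, 24, 37, 49, 66, 53]
t=9: [52, 40, 75, 32, 54, 68, 91, 74]
t=10: [76, 63, 105, 52, 77, 95, 35, 103]
t=11: [104, 90, 58, 75, 102, 33, 52, 44]
t=12: [42, 28, 77, 99, 46, 48, 66, 54]
t=13: [65, 41, 103, 39, 69, 69, 94, 76]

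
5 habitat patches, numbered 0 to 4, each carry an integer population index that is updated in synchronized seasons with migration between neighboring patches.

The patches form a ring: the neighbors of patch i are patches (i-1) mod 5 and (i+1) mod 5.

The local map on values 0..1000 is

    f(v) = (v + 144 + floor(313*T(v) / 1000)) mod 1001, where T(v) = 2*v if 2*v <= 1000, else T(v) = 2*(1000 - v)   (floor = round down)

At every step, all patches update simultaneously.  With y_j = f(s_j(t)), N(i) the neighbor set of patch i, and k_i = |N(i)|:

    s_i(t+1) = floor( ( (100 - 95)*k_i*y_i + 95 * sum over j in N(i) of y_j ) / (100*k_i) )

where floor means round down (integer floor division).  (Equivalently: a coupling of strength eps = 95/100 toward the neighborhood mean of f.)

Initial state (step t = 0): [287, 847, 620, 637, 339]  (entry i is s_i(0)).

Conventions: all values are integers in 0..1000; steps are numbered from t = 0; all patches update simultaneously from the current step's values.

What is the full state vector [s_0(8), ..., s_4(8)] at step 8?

Answer: [603, 649, 579, 641, 614]

Derivation:
t=0: [287, 847, 620, 637, 339]
t=1: [401, 294, 43, 330, 327]
t=2: [655, 510, 629, 455, 734]
t=3: [477, 56, 875, 66, 427]
t=4: [555, 493, 235, 456, 597]
t=5: [969, 761, 895, 765, 934]
t=6: [87, 113, 56, 107, 94]
t=7: [310, 263, 317, 268, 300]
t=8: [603, 649, 579, 641, 614]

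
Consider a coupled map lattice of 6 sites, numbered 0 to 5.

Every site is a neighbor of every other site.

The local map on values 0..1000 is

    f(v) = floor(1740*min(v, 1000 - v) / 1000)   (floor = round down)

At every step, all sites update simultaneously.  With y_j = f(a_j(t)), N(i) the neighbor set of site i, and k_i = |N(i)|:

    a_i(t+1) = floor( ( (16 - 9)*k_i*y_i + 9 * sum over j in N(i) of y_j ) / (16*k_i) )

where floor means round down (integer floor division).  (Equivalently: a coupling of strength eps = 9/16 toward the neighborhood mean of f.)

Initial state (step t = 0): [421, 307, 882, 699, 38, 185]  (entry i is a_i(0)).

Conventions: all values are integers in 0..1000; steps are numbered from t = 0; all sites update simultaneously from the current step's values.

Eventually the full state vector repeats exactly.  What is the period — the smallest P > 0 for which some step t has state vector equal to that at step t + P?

Simulating step by step:
t=0: [421, 307, 882, 699, 38, 185]
t=1: [505, 441, 334, 437, 289, 372]
t=2: [743, 712, 652, 710, 626, 673]
t=3: [513, 531, 565, 532, 579, 553]
t=4: [808, 798, 779, 798, 771, 786]
t=5: [354, 360, 371, 360, 375, 367]
t=6: [627, 631, 637, 631, 639, 635]
t=7: [641, 639, 635, 639, 634, 636]
t=8: [628, 629, 632, 629, 632, 631]
t=9: [644, 643, 642, 643, 642, 642]
t=10: [620, 621, 621, 621, 621, 621]
t=11: [659, 659, 659, 659, 659, 659]
t=12: [593, 593, 593, 593, 593, 593]
t=13: [708, 708, 708, 708, 708, 708]
t=14: [508, 508, 508, 508, 508, 508]
t=15: [856, 856, 856, 856, 856, 856]
t=16: [250, 250, 250, 250, 250, 250]
t=17: [435, 435, 435, 435, 435, 435]
t=18: [756, 756, 756, 756, 756, 756]
t=19: [424, 424, 424, 424, 424, 424]
t=20: [737, 737, 737, 737, 737, 737]
t=21: [457, 457, 457, 457, 457, 457]
t=22: [795, 795, 795, 795, 795, 795]
t=23: [356, 356, 356, 356, 356, 356]
t=24: [619, 619, 619, 619, 619, 619]
t=25: [662, 662, 662, 662, 662, 662]
t=26: [588, 588, 588, 588, 588, 588]
t=27: [716, 716, 716, 716, 716, 716]
t=28: [494, 494, 494, 494, 494, 494]
t=29: [859, 859, 859, 859, 859, 859]
t=30: [245, 245, 245, 245, 245, 245]
t=31: [426, 426, 426, 426, 426, 426]
t=32: [741, 741, 741, 741, 741, 741]
t=33: [450, 450, 450, 450, 450, 450]
t=34: [783, 783, 783, 783, 783, 783]
t=35: [377, 377, 377, 377, 377, 377]
t=36: [655, 655, 655, 655, 655, 655]
t=37: [600, 600, 600, 600, 600, 600]
t=38: [696, 696, 696, 696, 696, 696]
t=39: [528, 528, 528, 528, 528, 528]
t=40: [821, 821, 821, 821, 821, 821]
t=41: [311, 311, 311, 311, 311, 311]
t=42: [541, 541, 541, 541, 541, 541]
t=43: [798, 798, 798, 798, 798, 798]
t=44: [351, 351, 351, 351, 351, 351]
t=45: [610, 610, 610, 610, 610, 610]
t=46: [678, 678, 678, 678, 678, 678]
t=47: [560, 560, 560, 560, 560, 560]
t=48: [765, 765, 765, 765, 765, 765]
t=49: [408, 408, 408, 408, 408, 408]
t=50: [709, 709, 709, 709, 709, 709]
t=51: [506, 506, 506, 506, 506, 506]
t=52: [859, 859, 859, 859, 859, 859]

Answer: 23
Key observation: The state at step 29, [859, 859, 859, 859, 859, 859], reappears at step 52 — and no state repeats earlier — so the cycle the system enters has period 23.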